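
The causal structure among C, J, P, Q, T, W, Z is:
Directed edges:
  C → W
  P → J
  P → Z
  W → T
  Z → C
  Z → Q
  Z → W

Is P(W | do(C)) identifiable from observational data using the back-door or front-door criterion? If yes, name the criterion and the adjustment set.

desc(C)\{C}={T,W}; candidates ⊆ {J,P,Q,Z}.
size 0: {}; under {} C still reaches {J,P,Q,T,W,Z} ∋ W.
{Z}: C⊥W given {Z} in G with C→· removed — back-door holds.
P(W|do(C)) = Σ_{Z} P(W|C,Z)·P(Z).

P(W|do(C)): backdoor, adjust for {Z}.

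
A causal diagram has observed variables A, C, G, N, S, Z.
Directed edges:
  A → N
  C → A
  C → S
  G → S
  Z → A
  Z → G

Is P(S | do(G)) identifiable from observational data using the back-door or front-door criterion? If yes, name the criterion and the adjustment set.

desc(G)\{G}={S}; candidates ⊆ {A,C,N,Z}.
∅: G⊥S given ∅ in G with G→· removed — back-door holds.
P(S|do(G)) = P(S|G) — no adjustment needed.

P(S|do(G)): backdoor, adjust for ∅.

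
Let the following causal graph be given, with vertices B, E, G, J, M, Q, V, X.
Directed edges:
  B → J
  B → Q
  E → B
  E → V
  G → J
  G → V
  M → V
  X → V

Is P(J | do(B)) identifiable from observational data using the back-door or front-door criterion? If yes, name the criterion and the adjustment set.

desc(B)\{B}={J,Q}; candidates ⊆ {E,G,M,V,X}.
∅: B⊥J given ∅ in G with B→· removed — back-door holds.
P(J|do(B)) = P(J|B) — no adjustment needed.

P(J|do(B)): backdoor, adjust for ∅.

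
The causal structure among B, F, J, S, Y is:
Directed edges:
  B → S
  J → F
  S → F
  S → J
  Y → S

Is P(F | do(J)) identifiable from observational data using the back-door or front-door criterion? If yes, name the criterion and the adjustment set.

desc(J)\{J}={F}; candidates ⊆ {B,S,Y}.
size 0: {}; under {} J still reaches {B,F,S,Y} ∋ F.
{S}: J⊥F given {S} in G with J→· removed — back-door holds.
P(F|do(J)) = Σ_{S} P(F|J,S)·P(S).

P(F|do(J)): backdoor, adjust for {S}.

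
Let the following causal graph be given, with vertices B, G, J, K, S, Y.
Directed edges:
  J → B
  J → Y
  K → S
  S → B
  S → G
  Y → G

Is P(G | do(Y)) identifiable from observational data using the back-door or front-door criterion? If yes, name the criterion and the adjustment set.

P(G|do(Y)): backdoor, adjust for ∅.

desc(Y)\{Y}={G}; candidates ⊆ {B,J,K,S}.
∅: Y⊥G given ∅ in G with Y→· removed — back-door holds.
P(G|do(Y)) = P(G|Y) — no adjustment needed.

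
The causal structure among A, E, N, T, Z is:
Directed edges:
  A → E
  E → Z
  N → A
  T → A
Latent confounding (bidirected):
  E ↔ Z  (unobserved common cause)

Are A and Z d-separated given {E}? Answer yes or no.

Bayes-Ball from A | {E} reaches {N,T,Z}.
Z ∈ reach(A|{E}) ⇒ A ⊥̸ Z | {E}.

No — A and Z are d-connected given {E}.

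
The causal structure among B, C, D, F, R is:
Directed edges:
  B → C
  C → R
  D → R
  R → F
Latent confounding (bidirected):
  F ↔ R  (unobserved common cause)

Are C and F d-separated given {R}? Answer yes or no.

No — C and F are d-connected given {R}.

Bayes-Ball from C | {R} reaches {B,D,F}.
F ∈ reach(C|{R}) ⇒ C ⊥̸ F | {R}.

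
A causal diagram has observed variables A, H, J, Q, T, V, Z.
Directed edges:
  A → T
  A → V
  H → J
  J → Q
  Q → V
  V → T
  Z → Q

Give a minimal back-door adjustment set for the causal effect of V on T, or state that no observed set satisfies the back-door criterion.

V→T: minimal back-door set {A}.

desc(V)\{V}={T}; candidates ⊆ {A,H,J,Q,Z}.
size 0: {}; under {} V still reaches {A,H,J,Q,T,Z} ∋ T.
{A}: V⊥T given {A} in G with V→· removed — back-door holds.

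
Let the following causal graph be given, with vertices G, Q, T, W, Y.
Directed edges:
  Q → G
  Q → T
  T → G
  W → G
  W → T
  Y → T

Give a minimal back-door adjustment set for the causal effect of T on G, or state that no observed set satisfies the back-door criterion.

T→G: minimal back-door set {Q, W}.

desc(T)\{T}={G}; candidates ⊆ {Q,W,Y}.
size 0: {}; under {} T still reaches {G,Q,W,Y} ∋ G.
size 1: {Q}, {W}, {Y}; under {Q} T still reaches {G,W,Y} ∋ G.
{Q,W}: T⊥G given {Q,W} in G with T→· removed — back-door holds.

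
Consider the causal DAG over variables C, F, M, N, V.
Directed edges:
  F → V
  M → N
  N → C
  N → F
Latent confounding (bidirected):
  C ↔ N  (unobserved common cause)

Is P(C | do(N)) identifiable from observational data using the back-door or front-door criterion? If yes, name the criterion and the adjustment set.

desc(N)\{N}={C,F,V}; candidates ⊆ {M}.
N↔C: latent back-door arc(s) into N.
size 0: {}; under {} N still reaches {C,M} ∋ C.
size 1: {M}; under {M} N still reaches {C} ∋ C.
N↔C cannot be blocked by any observed set — no back-door set.
No mediator lies on a directed N→…→C path.
Neither criterion identifies P(C|do(N)) in this graph.

P(C|do(N)): not identifiable (no BD/FD set).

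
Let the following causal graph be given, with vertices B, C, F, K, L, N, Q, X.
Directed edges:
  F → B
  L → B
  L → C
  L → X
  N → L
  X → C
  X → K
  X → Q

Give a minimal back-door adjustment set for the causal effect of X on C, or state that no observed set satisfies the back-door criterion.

X→C: minimal back-door set {L}.

desc(X)\{X}={C,K,Q}; candidates ⊆ {B,F,L,N}.
size 0: {}; under {} X still reaches {B,C,L,N} ∋ C.
{L}: X⊥C given {L} in G with X→· removed — back-door holds.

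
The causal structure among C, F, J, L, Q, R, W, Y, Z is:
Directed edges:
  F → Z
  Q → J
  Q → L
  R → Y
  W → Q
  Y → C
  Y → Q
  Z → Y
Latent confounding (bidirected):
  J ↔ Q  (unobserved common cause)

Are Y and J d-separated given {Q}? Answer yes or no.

Bayes-Ball from Y | {Q} reaches {C,F,J,R,W,Z}.
J ∈ reach(Y|{Q}) ⇒ Y ⊥̸ J | {Q}.

No — Y and J are d-connected given {Q}.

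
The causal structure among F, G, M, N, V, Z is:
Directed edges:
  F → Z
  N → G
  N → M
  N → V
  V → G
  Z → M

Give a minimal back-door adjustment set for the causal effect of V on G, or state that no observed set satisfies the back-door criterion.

desc(V)\{V}={G}; candidates ⊆ {F,M,N,Z}.
size 0: {}; under {} V still reaches {G,M,N} ∋ G.
{N}: V⊥G given {N} in G with V→· removed — back-door holds.

V→G: minimal back-door set {N}.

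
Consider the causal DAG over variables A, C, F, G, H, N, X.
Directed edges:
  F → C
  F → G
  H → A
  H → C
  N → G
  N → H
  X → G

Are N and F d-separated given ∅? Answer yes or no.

Bayes-Ball from N | ∅ reaches {A,C,G,H}.
F ∉ reach(N|∅) ⇒ N ⊥ F | ∅.

Yes — N ⊥ F | ∅.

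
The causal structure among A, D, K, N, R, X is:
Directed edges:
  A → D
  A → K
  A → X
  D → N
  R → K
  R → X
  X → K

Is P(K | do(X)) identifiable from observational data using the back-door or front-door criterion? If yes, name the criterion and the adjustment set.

P(K|do(X)): backdoor, adjust for {A, R}.

desc(X)\{X}={K}; candidates ⊆ {A,D,N,R}.
size 0: {}; under {} X still reaches {A,D,K,N,R} ∋ K.
size 1: {A}, {D}, {N} …(+1); under {A} X still reaches {K,R} ∋ K.
{A,R}: X⊥K given {A,R} in G with X→· removed — back-door holds.
P(K|do(X)) = Σ_{A,R} P(K|X,A,R)·P(A,R).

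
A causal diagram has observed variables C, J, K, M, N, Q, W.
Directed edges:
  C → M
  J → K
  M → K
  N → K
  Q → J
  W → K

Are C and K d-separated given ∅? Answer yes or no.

No — C and K are d-connected given ∅.

Bayes-Ball from C | ∅ reaches {K,M}.
K ∈ reach(C|∅) ⇒ C ⊥̸ K | ∅.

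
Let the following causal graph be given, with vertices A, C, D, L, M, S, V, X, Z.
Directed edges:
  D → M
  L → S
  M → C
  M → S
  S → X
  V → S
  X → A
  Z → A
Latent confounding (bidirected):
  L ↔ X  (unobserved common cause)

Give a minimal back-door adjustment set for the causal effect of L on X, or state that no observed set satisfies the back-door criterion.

desc(L)\{L}={A,S,X}; candidates ⊆ {C,D,M,V,Z}.
L↔X: latent back-door arc(s) into L.
size 0: {}; under {} L still reaches {A,X} ∋ X.
size 1: {C}, {D}, {M} …(+2); under {C} L still reaches {A,X} ∋ X.
size 2: {C,D}, {C,M}, {C,V} …(+7); under {C,D} L still reaches {A,X} ∋ X.
L↔X cannot be blocked by any observed set — no back-door set.

L→X: no observed back-door set.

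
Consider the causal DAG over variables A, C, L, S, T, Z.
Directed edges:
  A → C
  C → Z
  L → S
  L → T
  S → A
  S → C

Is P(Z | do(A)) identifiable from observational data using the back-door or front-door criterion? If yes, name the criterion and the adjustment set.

desc(A)\{A}={C,Z}; candidates ⊆ {L,S,T}.
size 0: {}; under {} A still reaches {C,L,S,T,Z} ∋ Z.
{S}: A⊥Z given {S} in G with A→· removed — back-door holds.
P(Z|do(A)) = Σ_{S} P(Z|A,S)·P(S).

P(Z|do(A)): backdoor, adjust for {S}.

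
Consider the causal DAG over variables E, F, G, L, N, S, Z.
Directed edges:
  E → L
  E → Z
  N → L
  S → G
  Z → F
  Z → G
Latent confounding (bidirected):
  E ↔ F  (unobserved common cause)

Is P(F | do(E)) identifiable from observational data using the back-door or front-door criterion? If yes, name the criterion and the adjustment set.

desc(E)\{E}={F,G,L,Z}; candidates ⊆ {N,S}.
E↔F: latent back-door arc(s) into E.
size 0: {}; under {} E still reaches {F} ∋ F.
size 1: {N}, {S}; under {N} E still reaches {F} ∋ F.
size 2: {N,S}; under {N,S} E still reaches {F} ∋ F.
E↔F cannot be blocked by any observed set — no back-door set.
{Z}: (i) intercepts every directed E→F path; (ii) no back-door E→{Z}; (iii) {E} blocks every back-door {Z}→F. Front-door holds.
P(F|do(E)) = Σ_{Z} P(Z|E) Σ_{E'} P(F|Z,E')P(E').

P(F|do(E)): frontdoor, adjust for {Z}.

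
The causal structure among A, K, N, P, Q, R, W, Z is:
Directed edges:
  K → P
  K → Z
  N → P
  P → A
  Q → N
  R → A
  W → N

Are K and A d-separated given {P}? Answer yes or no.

Bayes-Ball from K | {P} reaches {N,Q,W,Z}.
A ∉ reach(K|{P}) ⇒ K ⊥ A | {P}.

Yes — K ⊥ A | {P}.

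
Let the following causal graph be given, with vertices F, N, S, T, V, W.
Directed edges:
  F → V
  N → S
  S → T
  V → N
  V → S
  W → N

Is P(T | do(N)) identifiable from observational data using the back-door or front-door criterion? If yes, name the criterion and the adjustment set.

desc(N)\{N}={S,T}; candidates ⊆ {F,V,W}.
size 0: {}; under {} N still reaches {F,S,T,V,W} ∋ T.
{V}: N⊥T given {V} in G with N→· removed — back-door holds.
P(T|do(N)) = Σ_{V} P(T|N,V)·P(V).

P(T|do(N)): backdoor, adjust for {V}.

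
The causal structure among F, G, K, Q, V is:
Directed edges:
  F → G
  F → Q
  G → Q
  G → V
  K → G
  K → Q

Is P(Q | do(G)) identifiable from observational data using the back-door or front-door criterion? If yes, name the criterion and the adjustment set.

desc(G)\{G}={Q,V}; candidates ⊆ {F,K}.
size 0: {}; under {} G still reaches {F,K,Q} ∋ Q.
size 1: {F}, {K}; under {F} G still reaches {K,Q} ∋ Q.
{F,K}: G⊥Q given {F,K} in G with G→· removed — back-door holds.
P(Q|do(G)) = Σ_{F,K} P(Q|G,F,K)·P(F,K).

P(Q|do(G)): backdoor, adjust for {F, K}.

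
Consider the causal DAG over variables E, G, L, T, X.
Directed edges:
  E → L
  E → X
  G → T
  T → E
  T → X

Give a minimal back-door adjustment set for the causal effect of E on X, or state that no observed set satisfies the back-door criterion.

E→X: minimal back-door set {T}.

desc(E)\{E}={L,X}; candidates ⊆ {G,T}.
size 0: {}; under {} E still reaches {G,T,X} ∋ X.
{T}: E⊥X given {T} in G with E→· removed — back-door holds.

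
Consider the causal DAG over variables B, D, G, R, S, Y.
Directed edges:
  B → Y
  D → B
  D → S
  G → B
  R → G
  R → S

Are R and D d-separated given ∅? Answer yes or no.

Bayes-Ball from R | ∅ reaches {B,G,S,Y}.
D ∉ reach(R|∅) ⇒ R ⊥ D | ∅.

Yes — R ⊥ D | ∅.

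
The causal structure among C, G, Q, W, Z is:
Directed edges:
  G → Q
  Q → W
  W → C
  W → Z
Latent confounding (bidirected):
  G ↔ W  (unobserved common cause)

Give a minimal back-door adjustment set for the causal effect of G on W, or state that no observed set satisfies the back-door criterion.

G→W: no observed back-door set.

desc(G)\{G}={C,Q,W,Z}; candidates ⊆ {—}.
G↔W: latent back-door arc(s) into G.
size 0: {}; under {} G still reaches {C,W,Z} ∋ W.
G↔W cannot be blocked by any observed set — no back-door set.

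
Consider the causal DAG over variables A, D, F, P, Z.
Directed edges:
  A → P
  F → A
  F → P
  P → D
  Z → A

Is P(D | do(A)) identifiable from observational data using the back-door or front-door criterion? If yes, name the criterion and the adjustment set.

P(D|do(A)): backdoor, adjust for {F}.

desc(A)\{A}={D,P}; candidates ⊆ {F,Z}.
size 0: {}; under {} A still reaches {D,F,P,Z} ∋ D.
{F}: A⊥D given {F} in G with A→· removed — back-door holds.
P(D|do(A)) = Σ_{F} P(D|A,F)·P(F).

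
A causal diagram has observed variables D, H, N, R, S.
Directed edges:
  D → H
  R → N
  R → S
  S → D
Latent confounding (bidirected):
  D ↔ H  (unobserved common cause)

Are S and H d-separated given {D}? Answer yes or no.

Bayes-Ball from S | {D} reaches {H,N,R}.
H ∈ reach(S|{D}) ⇒ S ⊥̸ H | {D}.

No — S and H are d-connected given {D}.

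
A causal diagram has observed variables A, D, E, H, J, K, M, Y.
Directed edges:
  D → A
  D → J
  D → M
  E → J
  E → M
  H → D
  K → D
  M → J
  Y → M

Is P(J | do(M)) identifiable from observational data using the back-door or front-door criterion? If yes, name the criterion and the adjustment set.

P(J|do(M)): backdoor, adjust for {D, E}.

desc(M)\{M}={J}; candidates ⊆ {A,D,E,H,K,Y}.
size 0: {}; under {} M still reaches {A,D,E,H,J,K,Y} ∋ J.
size 1: {A}, {D}, {E} …(+3); under {A} M still reaches {D,E,H,J,K,Y} ∋ J.
{D,E}: M⊥J given {D,E} in G with M→· removed — back-door holds.
P(J|do(M)) = Σ_{D,E} P(J|M,D,E)·P(D,E).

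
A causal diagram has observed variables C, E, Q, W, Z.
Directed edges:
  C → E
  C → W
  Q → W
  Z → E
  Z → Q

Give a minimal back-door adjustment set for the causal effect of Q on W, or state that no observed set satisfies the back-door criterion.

desc(Q)\{Q}={W}; candidates ⊆ {C,E,Z}.
∅: Q⊥W given ∅ in G with Q→· removed — back-door holds.

Q→W: minimal back-door set ∅.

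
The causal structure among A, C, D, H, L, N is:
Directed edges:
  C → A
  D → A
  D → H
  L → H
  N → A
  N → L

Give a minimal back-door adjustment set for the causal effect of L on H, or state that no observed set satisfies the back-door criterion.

desc(L)\{L}={H}; candidates ⊆ {A,C,D,N}.
∅: L⊥H given ∅ in G with L→· removed — back-door holds.

L→H: minimal back-door set ∅.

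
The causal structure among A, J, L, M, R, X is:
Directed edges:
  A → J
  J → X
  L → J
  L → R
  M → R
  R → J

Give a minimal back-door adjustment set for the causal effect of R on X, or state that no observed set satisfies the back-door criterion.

R→X: minimal back-door set {L}.

desc(R)\{R}={J,X}; candidates ⊆ {A,L,M}.
size 0: {}; under {} R still reaches {J,L,M,X} ∋ X.
{L}: R⊥X given {L} in G with R→· removed — back-door holds.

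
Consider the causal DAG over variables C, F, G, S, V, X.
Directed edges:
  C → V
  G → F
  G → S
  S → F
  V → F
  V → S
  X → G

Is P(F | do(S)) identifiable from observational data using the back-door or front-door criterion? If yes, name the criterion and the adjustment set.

desc(S)\{S}={F}; candidates ⊆ {C,G,V,X}.
size 0: {}; under {} S still reaches {C,F,G,V,X} ∋ F.
size 1: {C}, {G}, {V} …(+1); under {C} S still reaches {F,G,V,X} ∋ F.
{G,V}: S⊥F given {G,V} in G with S→· removed — back-door holds.
P(F|do(S)) = Σ_{G,V} P(F|S,G,V)·P(G,V).

P(F|do(S)): backdoor, adjust for {G, V}.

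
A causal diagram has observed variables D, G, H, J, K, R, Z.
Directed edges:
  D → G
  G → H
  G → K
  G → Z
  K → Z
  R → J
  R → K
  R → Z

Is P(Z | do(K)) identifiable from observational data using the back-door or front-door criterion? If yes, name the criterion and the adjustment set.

P(Z|do(K)): backdoor, adjust for {G, R}.

desc(K)\{K}={Z}; candidates ⊆ {D,G,H,J,R}.
size 0: {}; under {} K still reaches {D,G,H,J,R,Z} ∋ Z.
size 1: {D}, {G}, {H} …(+2); under {D} K still reaches {G,H,J,R,Z} ∋ Z.
{G,R}: K⊥Z given {G,R} in G with K→· removed — back-door holds.
P(Z|do(K)) = Σ_{G,R} P(Z|K,G,R)·P(G,R).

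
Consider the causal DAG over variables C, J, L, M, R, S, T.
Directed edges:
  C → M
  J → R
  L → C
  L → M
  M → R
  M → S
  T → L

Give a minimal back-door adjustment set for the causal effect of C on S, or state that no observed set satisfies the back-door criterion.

C→S: minimal back-door set {L}.

desc(C)\{C}={M,R,S}; candidates ⊆ {J,L,T}.
size 0: {}; under {} C still reaches {L,M,R,S,T} ∋ S.
{L}: C⊥S given {L} in G with C→· removed — back-door holds.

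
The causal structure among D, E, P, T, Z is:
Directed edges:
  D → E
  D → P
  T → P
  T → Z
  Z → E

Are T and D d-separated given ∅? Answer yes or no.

Yes — T ⊥ D | ∅.

Bayes-Ball from T | ∅ reaches {E,P,Z}.
D ∉ reach(T|∅) ⇒ T ⊥ D | ∅.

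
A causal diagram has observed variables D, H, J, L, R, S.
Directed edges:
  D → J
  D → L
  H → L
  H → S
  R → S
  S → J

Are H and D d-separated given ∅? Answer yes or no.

Bayes-Ball from H | ∅ reaches {J,L,S}.
D ∉ reach(H|∅) ⇒ H ⊥ D | ∅.

Yes — H ⊥ D | ∅.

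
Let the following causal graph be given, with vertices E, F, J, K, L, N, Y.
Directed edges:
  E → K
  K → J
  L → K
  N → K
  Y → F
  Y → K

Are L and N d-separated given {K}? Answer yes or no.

Bayes-Ball from L | {K} reaches {E,F,N,Y}.
N ∈ reach(L|{K}) ⇒ L ⊥̸ N | {K}.

No — L and N are d-connected given {K}.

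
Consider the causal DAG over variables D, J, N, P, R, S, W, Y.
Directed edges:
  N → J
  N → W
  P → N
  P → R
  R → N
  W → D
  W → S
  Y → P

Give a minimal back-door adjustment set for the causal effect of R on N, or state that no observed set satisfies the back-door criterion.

desc(R)\{R}={D,J,N,S,W}; candidates ⊆ {P,Y}.
size 0: {}; under {} R still reaches {D,J,N,P,S,W,Y} ∋ N.
{P}: R⊥N given {P} in G with R→· removed — back-door holds.

R→N: minimal back-door set {P}.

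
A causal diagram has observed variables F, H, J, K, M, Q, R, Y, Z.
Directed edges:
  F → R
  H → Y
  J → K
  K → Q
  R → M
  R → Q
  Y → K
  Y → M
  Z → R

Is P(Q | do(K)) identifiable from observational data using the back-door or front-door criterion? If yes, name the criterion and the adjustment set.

desc(K)\{K}={Q}; candidates ⊆ {F,H,J,M,R,Y,Z}.
∅: K⊥Q given ∅ in G with K→· removed — back-door holds.
P(Q|do(K)) = P(Q|K) — no adjustment needed.

P(Q|do(K)): backdoor, adjust for ∅.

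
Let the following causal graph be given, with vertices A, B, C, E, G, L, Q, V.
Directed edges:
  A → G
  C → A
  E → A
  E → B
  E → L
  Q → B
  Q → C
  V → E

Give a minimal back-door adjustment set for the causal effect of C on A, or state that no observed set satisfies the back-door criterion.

desc(C)\{C}={A,G}; candidates ⊆ {B,E,L,Q,V}.
∅: C⊥A given ∅ in G with C→· removed — back-door holds.

C→A: minimal back-door set ∅.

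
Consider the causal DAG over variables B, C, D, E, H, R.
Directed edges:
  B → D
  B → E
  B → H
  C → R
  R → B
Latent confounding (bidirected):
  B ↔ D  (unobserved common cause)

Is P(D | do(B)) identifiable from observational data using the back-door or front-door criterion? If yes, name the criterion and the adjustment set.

desc(B)\{B}={D,E,H}; candidates ⊆ {C,R}.
B↔D: latent back-door arc(s) into B.
size 0: {}; under {} B still reaches {C,D,R} ∋ D.
size 1: {C}, {R}; under {C} B still reaches {D,R} ∋ D.
size 2: {C,R}; under {C,R} B still reaches {D} ∋ D.
B↔D cannot be blocked by any observed set — no back-door set.
No mediator lies on a directed B→…→D path.
Neither criterion identifies P(D|do(B)) in this graph.

P(D|do(B)): not identifiable (no BD/FD set).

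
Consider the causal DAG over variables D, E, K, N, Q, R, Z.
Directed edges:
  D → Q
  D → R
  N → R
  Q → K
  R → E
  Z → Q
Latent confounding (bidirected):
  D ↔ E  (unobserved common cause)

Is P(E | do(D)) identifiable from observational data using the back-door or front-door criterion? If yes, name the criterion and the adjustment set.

desc(D)\{D}={E,K,Q,R}; candidates ⊆ {N,Z}.
D↔E: latent back-door arc(s) into D.
size 0: {}; under {} D still reaches {E} ∋ E.
size 1: {N}, {Z}; under {N} D still reaches {E} ∋ E.
size 2: {N,Z}; under {N,Z} D still reaches {E} ∋ E.
D↔E cannot be blocked by any observed set — no back-door set.
{R}: (i) intercepts every directed D→E path; (ii) no back-door D→{R}; (iii) {D} blocks every back-door {R}→E. Front-door holds.
P(E|do(D)) = Σ_{R} P(R|D) Σ_{D'} P(E|R,D')P(D').

P(E|do(D)): frontdoor, adjust for {R}.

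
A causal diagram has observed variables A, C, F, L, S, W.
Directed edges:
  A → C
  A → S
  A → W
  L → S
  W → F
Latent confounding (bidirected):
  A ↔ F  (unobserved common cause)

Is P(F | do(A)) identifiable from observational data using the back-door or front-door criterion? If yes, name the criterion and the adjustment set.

P(F|do(A)): frontdoor, adjust for {W}.

desc(A)\{A}={C,F,S,W}; candidates ⊆ {L}.
A↔F: latent back-door arc(s) into A.
size 0: {}; under {} A still reaches {F} ∋ F.
size 1: {L}; under {L} A still reaches {F} ∋ F.
A↔F cannot be blocked by any observed set — no back-door set.
{W}: (i) intercepts every directed A→F path; (ii) no back-door A→{W}; (iii) {A} blocks every back-door {W}→F. Front-door holds.
P(F|do(A)) = Σ_{W} P(W|A) Σ_{A'} P(F|W,A')P(A').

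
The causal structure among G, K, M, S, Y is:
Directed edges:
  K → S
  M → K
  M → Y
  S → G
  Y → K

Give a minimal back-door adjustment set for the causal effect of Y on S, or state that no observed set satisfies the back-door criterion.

desc(Y)\{Y}={G,K,S}; candidates ⊆ {M}.
size 0: {}; under {} Y still reaches {G,K,M,S} ∋ S.
{M}: Y⊥S given {M} in G with Y→· removed — back-door holds.

Y→S: minimal back-door set {M}.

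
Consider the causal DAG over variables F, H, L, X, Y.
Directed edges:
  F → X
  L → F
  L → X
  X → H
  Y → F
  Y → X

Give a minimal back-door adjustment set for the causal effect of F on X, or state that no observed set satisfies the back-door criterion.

F→X: minimal back-door set {L, Y}.

desc(F)\{F}={H,X}; candidates ⊆ {L,Y}.
size 0: {}; under {} F still reaches {H,L,X,Y} ∋ X.
size 1: {L}, {Y}; under {L} F still reaches {H,X,Y} ∋ X.
{L,Y}: F⊥X given {L,Y} in G with F→· removed — back-door holds.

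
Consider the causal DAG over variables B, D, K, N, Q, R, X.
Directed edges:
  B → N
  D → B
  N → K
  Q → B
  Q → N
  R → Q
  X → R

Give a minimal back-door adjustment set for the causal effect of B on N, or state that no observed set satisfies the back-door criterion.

B→N: minimal back-door set {Q}.

desc(B)\{B}={K,N}; candidates ⊆ {D,Q,R,X}.
size 0: {}; under {} B still reaches {D,K,N,Q,R,X} ∋ N.
{Q}: B⊥N given {Q} in G with B→· removed — back-door holds.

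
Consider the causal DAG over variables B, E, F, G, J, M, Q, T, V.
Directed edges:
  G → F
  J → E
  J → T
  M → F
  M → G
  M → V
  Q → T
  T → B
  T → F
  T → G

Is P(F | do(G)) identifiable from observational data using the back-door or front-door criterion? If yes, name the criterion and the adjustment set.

P(F|do(G)): backdoor, adjust for {M, T}.

desc(G)\{G}={F}; candidates ⊆ {B,E,J,M,Q,T,V}.
size 0: {}; under {} G still reaches {B,E,F,J,M,Q,T,V} ∋ F.
size 1: {B}, {E}, {J} …(+4); under {B} G still reaches {E,F,J,M,Q,T,V} ∋ F.
{M,T}: G⊥F given {M,T} in G with G→· removed — back-door holds.
P(F|do(G)) = Σ_{M,T} P(F|G,M,T)·P(M,T).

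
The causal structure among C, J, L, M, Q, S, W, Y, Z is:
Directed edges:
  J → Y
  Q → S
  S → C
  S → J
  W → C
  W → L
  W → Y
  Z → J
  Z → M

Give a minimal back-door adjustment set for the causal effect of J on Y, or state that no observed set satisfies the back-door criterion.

desc(J)\{J}={Y}; candidates ⊆ {C,L,M,Q,S,W,Z}.
∅: J⊥Y given ∅ in G with J→· removed — back-door holds.

J→Y: minimal back-door set ∅.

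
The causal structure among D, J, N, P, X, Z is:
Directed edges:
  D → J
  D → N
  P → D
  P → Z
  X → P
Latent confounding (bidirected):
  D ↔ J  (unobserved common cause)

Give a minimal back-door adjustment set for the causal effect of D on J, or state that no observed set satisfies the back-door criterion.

D→J: no observed back-door set.

desc(D)\{D}={J,N}; candidates ⊆ {P,X,Z}.
D↔J: latent back-door arc(s) into D.
size 0: {}; under {} D still reaches {J,P,X,Z} ∋ J.
size 1: {P}, {X}, {Z}; under {P} D still reaches {J} ∋ J.
size 2: {P,X}, {P,Z}, {X,Z}; under {P,X} D still reaches {J} ∋ J.
D↔J cannot be blocked by any observed set — no back-door set.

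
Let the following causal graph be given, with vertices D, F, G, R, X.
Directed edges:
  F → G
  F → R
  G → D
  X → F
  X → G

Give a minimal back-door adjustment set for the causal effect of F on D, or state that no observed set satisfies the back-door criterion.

desc(F)\{F}={D,G,R}; candidates ⊆ {X}.
size 0: {}; under {} F still reaches {D,G,X} ∋ D.
{X}: F⊥D given {X} in G with F→· removed — back-door holds.

F→D: minimal back-door set {X}.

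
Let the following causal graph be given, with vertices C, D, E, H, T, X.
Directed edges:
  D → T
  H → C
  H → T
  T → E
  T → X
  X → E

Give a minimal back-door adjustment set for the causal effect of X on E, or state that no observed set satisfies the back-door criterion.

X→E: minimal back-door set {T}.

desc(X)\{X}={E}; candidates ⊆ {C,D,H,T}.
size 0: {}; under {} X still reaches {C,D,E,H,T} ∋ E.
{T}: X⊥E given {T} in G with X→· removed — back-door holds.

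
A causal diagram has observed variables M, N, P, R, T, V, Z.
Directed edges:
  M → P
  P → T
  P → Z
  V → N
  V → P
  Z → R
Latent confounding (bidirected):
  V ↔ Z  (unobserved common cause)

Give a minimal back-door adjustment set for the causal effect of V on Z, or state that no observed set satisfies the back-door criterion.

V→Z: no observed back-door set.

desc(V)\{V}={N,P,R,T,Z}; candidates ⊆ {M}.
V↔Z: latent back-door arc(s) into V.
size 0: {}; under {} V still reaches {R,Z} ∋ Z.
size 1: {M}; under {M} V still reaches {R,Z} ∋ Z.
V↔Z cannot be blocked by any observed set — no back-door set.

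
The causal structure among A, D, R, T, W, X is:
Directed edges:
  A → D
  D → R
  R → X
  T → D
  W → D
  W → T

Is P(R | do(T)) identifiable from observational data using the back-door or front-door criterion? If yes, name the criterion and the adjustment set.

P(R|do(T)): backdoor, adjust for {W}.

desc(T)\{T}={D,R,X}; candidates ⊆ {A,W}.
size 0: {}; under {} T still reaches {D,R,W,X} ∋ R.
{W}: T⊥R given {W} in G with T→· removed — back-door holds.
P(R|do(T)) = Σ_{W} P(R|T,W)·P(W).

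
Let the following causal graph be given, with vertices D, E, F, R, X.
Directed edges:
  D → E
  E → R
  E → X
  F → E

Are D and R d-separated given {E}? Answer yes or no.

Yes — D ⊥ R | {E}.

Bayes-Ball from D | {E} reaches {F}.
R ∉ reach(D|{E}) ⇒ D ⊥ R | {E}.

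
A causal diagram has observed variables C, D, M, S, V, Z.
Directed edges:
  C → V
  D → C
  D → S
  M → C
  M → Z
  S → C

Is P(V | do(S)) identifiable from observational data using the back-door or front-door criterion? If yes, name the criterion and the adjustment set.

desc(S)\{S}={C,V}; candidates ⊆ {D,M,Z}.
size 0: {}; under {} S still reaches {C,D,V} ∋ V.
{D}: S⊥V given {D} in G with S→· removed — back-door holds.
P(V|do(S)) = Σ_{D} P(V|S,D)·P(D).

P(V|do(S)): backdoor, adjust for {D}.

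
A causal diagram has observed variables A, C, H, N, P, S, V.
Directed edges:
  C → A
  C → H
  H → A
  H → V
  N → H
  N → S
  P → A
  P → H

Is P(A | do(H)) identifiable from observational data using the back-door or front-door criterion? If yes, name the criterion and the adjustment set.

P(A|do(H)): backdoor, adjust for {C, P}.

desc(H)\{H}={A,V}; candidates ⊆ {C,N,P,S}.
size 0: {}; under {} H still reaches {A,C,N,P,S} ∋ A.
size 1: {C}, {N}, {P} …(+1); under {C} H still reaches {A,N,P,S} ∋ A.
{C,P}: H⊥A given {C,P} in G with H→· removed — back-door holds.
P(A|do(H)) = Σ_{C,P} P(A|H,C,P)·P(C,P).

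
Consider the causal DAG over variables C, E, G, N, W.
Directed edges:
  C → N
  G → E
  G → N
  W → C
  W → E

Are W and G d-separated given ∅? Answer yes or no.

Yes — W ⊥ G | ∅.

Bayes-Ball from W | ∅ reaches {C,E,N}.
G ∉ reach(W|∅) ⇒ W ⊥ G | ∅.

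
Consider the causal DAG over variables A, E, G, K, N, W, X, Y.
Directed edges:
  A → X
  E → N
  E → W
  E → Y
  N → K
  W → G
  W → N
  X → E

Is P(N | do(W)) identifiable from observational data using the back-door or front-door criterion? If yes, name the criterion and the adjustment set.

P(N|do(W)): backdoor, adjust for {E}.

desc(W)\{W}={G,K,N}; candidates ⊆ {A,E,X,Y}.
size 0: {}; under {} W still reaches {A,E,K,N,X,Y} ∋ N.
{E}: W⊥N given {E} in G with W→· removed — back-door holds.
P(N|do(W)) = Σ_{E} P(N|W,E)·P(E).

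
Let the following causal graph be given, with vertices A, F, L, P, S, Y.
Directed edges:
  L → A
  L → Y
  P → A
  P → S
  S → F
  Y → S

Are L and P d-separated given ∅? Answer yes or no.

Yes — L ⊥ P | ∅.

Bayes-Ball from L | ∅ reaches {A,F,S,Y}.
P ∉ reach(L|∅) ⇒ L ⊥ P | ∅.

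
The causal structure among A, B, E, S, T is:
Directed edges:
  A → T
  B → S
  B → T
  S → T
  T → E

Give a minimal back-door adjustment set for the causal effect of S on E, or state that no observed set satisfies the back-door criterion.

desc(S)\{S}={E,T}; candidates ⊆ {A,B}.
size 0: {}; under {} S still reaches {B,E,T} ∋ E.
{B}: S⊥E given {B} in G with S→· removed — back-door holds.

S→E: minimal back-door set {B}.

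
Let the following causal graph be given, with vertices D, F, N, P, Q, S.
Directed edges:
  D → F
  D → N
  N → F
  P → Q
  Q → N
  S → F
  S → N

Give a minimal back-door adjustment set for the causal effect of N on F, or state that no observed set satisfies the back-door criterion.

desc(N)\{N}={F}; candidates ⊆ {D,P,Q,S}.
size 0: {}; under {} N still reaches {D,F,P,Q,S} ∋ F.
size 1: {D}, {P}, {Q} …(+1); under {D} N still reaches {F,P,Q,S} ∋ F.
{D,S}: N⊥F given {D,S} in G with N→· removed — back-door holds.

N→F: minimal back-door set {D, S}.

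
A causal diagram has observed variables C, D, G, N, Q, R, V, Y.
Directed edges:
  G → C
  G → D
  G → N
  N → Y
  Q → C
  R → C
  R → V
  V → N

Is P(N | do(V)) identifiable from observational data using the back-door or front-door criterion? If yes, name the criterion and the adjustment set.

desc(V)\{V}={N,Y}; candidates ⊆ {C,D,G,Q,R}.
∅: V⊥N given ∅ in G with V→· removed — back-door holds.
P(N|do(V)) = P(N|V) — no adjustment needed.

P(N|do(V)): backdoor, adjust for ∅.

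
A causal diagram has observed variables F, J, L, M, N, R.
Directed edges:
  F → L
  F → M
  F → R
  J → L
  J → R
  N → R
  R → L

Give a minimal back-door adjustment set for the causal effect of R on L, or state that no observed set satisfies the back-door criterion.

R→L: minimal back-door set {F, J}.

desc(R)\{R}={L}; candidates ⊆ {F,J,M,N}.
size 0: {}; under {} R still reaches {F,J,L,M,N} ∋ L.
size 1: {F}, {J}, {M} …(+1); under {F} R still reaches {J,L,N} ∋ L.
{F,J}: R⊥L given {F,J} in G with R→· removed — back-door holds.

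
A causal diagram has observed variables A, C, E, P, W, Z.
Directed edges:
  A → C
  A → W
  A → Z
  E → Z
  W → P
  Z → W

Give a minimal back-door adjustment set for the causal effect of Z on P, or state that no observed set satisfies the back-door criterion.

Z→P: minimal back-door set {A}.

desc(Z)\{Z}={P,W}; candidates ⊆ {A,C,E}.
size 0: {}; under {} Z still reaches {A,C,E,P,W} ∋ P.
{A}: Z⊥P given {A} in G with Z→· removed — back-door holds.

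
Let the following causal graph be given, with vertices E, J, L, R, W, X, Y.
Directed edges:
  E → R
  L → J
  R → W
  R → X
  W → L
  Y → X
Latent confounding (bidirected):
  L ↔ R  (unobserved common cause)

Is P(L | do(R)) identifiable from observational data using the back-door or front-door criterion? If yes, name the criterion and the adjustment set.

desc(R)\{R}={J,L,W,X}; candidates ⊆ {E,Y}.
R↔L: latent back-door arc(s) into R.
size 0: {}; under {} R still reaches {E,J,L} ∋ L.
size 1: {E}, {Y}; under {E} R still reaches {J,L} ∋ L.
size 2: {E,Y}; under {E,Y} R still reaches {J,L} ∋ L.
R↔L cannot be blocked by any observed set — no back-door set.
{W}: (i) intercepts every directed R→L path; (ii) no back-door R→{W}; (iii) {R} blocks every back-door {W}→L. Front-door holds.
P(L|do(R)) = Σ_{W} P(W|R) Σ_{R'} P(L|W,R')P(R').

P(L|do(R)): frontdoor, adjust for {W}.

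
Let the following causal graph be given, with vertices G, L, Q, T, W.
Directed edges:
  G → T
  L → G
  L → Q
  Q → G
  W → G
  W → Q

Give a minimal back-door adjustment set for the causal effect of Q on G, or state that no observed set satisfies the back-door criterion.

desc(Q)\{Q}={G,T}; candidates ⊆ {L,W}.
size 0: {}; under {} Q still reaches {G,L,T,W} ∋ G.
size 1: {L}, {W}; under {L} Q still reaches {G,T,W} ∋ G.
{L,W}: Q⊥G given {L,W} in G with Q→· removed — back-door holds.

Q→G: minimal back-door set {L, W}.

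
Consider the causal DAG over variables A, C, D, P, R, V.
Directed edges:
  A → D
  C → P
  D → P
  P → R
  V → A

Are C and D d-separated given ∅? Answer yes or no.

Yes — C ⊥ D | ∅.

Bayes-Ball from C | ∅ reaches {P,R}.
D ∉ reach(C|∅) ⇒ C ⊥ D | ∅.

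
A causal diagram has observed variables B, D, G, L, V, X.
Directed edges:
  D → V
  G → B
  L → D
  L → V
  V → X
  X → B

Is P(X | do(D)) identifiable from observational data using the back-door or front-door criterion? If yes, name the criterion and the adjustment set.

P(X|do(D)): backdoor, adjust for {L}.

desc(D)\{D}={B,V,X}; candidates ⊆ {G,L}.
size 0: {}; under {} D still reaches {B,L,V,X} ∋ X.
{L}: D⊥X given {L} in G with D→· removed — back-door holds.
P(X|do(D)) = Σ_{L} P(X|D,L)·P(L).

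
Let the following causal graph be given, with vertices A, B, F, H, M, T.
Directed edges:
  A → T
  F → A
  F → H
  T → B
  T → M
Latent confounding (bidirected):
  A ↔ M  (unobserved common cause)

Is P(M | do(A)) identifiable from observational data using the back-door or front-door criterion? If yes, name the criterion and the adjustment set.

P(M|do(A)): frontdoor, adjust for {T}.

desc(A)\{A}={B,M,T}; candidates ⊆ {F,H}.
A↔M: latent back-door arc(s) into A.
size 0: {}; under {} A still reaches {F,H,M} ∋ M.
size 1: {F}, {H}; under {F} A still reaches {M} ∋ M.
size 2: {F,H}; under {F,H} A still reaches {M} ∋ M.
A↔M cannot be blocked by any observed set — no back-door set.
{T}: (i) intercepts every directed A→M path; (ii) no back-door A→{T}; (iii) {A} blocks every back-door {T}→M. Front-door holds.
P(M|do(A)) = Σ_{T} P(T|A) Σ_{A'} P(M|T,A')P(A').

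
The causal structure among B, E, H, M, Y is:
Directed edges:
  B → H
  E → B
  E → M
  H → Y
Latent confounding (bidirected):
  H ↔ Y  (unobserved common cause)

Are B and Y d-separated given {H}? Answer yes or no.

Bayes-Ball from B | {H} reaches {E,M,Y}.
Y ∈ reach(B|{H}) ⇒ B ⊥̸ Y | {H}.

No — B and Y are d-connected given {H}.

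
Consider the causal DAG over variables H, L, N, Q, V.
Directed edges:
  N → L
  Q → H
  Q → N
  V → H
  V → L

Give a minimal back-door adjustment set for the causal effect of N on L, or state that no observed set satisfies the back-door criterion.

desc(N)\{N}={L}; candidates ⊆ {H,Q,V}.
∅: N⊥L given ∅ in G with N→· removed — back-door holds.

N→L: minimal back-door set ∅.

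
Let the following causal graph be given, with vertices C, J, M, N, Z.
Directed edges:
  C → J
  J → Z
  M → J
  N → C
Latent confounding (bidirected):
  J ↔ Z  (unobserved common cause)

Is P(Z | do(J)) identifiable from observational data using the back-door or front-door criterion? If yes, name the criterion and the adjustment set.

P(Z|do(J)): not identifiable (no BD/FD set).

desc(J)\{J}={Z}; candidates ⊆ {C,M,N}.
J↔Z: latent back-door arc(s) into J.
size 0: {}; under {} J still reaches {C,M,N,Z} ∋ Z.
size 1: {C}, {M}, {N}; under {C} J still reaches {M,Z} ∋ Z.
size 2: {C,M}, {C,N}, {M,N}; under {C,M} J still reaches {Z} ∋ Z.
J↔Z cannot be blocked by any observed set — no back-door set.
No mediator lies on a directed J→…→Z path.
Neither criterion identifies P(Z|do(J)) in this graph.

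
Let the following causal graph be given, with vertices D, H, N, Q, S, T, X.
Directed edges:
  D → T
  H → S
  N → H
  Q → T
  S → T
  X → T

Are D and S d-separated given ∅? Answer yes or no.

Yes — D ⊥ S | ∅.

Bayes-Ball from D | ∅ reaches {T}.
S ∉ reach(D|∅) ⇒ D ⊥ S | ∅.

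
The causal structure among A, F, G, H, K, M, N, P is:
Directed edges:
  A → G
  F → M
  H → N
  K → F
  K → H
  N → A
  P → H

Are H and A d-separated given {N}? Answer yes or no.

Yes — H ⊥ A | {N}.

Bayes-Ball from H | {N} reaches {F,K,M,P}.
A ∉ reach(H|{N}) ⇒ H ⊥ A | {N}.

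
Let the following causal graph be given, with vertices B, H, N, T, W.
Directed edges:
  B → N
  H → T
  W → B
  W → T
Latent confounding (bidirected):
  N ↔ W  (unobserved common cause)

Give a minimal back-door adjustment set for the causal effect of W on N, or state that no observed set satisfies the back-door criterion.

desc(W)\{W}={B,N,T}; candidates ⊆ {H}.
W↔N: latent back-door arc(s) into W.
size 0: {}; under {} W still reaches {N} ∋ N.
size 1: {H}; under {H} W still reaches {N} ∋ N.
W↔N cannot be blocked by any observed set — no back-door set.

W→N: no observed back-door set.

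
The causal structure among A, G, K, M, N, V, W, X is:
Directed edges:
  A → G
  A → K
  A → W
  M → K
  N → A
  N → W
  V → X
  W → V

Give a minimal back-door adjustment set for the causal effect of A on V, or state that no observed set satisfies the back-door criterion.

A→V: minimal back-door set {N}.

desc(A)\{A}={G,K,V,W,X}; candidates ⊆ {M,N}.
size 0: {}; under {} A still reaches {N,V,W,X} ∋ V.
{N}: A⊥V given {N} in G with A→· removed — back-door holds.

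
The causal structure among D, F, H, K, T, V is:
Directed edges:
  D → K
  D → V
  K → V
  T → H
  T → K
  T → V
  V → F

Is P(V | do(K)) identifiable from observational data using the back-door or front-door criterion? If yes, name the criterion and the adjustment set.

desc(K)\{K}={F,V}; candidates ⊆ {D,H,T}.
size 0: {}; under {} K still reaches {D,F,H,T,V} ∋ V.
size 1: {D}, {H}, {T}; under {D} K still reaches {F,H,T,V} ∋ V.
{D,T}: K⊥V given {D,T} in G with K→· removed — back-door holds.
P(V|do(K)) = Σ_{D,T} P(V|K,D,T)·P(D,T).

P(V|do(K)): backdoor, adjust for {D, T}.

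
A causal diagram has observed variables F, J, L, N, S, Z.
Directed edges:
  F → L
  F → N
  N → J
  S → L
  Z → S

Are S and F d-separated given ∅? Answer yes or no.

Bayes-Ball from S | ∅ reaches {L,Z}.
F ∉ reach(S|∅) ⇒ S ⊥ F | ∅.

Yes — S ⊥ F | ∅.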